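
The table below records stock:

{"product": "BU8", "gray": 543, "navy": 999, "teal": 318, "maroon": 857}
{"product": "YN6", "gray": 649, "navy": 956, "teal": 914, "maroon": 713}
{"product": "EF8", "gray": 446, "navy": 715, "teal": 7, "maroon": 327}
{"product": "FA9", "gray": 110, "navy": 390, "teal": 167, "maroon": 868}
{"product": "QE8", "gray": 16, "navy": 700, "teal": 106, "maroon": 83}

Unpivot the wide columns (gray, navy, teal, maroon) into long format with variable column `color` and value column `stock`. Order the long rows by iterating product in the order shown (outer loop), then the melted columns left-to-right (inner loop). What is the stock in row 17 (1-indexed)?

16

20 rows total (5 × 4). Row 17: index ⌊(17-1)/4⌋ = 4 into product → QE8; (17-1) mod 4 = 0 into the melted columns → gray.
So row 17 is (QE8, gray, 16); stock = 16.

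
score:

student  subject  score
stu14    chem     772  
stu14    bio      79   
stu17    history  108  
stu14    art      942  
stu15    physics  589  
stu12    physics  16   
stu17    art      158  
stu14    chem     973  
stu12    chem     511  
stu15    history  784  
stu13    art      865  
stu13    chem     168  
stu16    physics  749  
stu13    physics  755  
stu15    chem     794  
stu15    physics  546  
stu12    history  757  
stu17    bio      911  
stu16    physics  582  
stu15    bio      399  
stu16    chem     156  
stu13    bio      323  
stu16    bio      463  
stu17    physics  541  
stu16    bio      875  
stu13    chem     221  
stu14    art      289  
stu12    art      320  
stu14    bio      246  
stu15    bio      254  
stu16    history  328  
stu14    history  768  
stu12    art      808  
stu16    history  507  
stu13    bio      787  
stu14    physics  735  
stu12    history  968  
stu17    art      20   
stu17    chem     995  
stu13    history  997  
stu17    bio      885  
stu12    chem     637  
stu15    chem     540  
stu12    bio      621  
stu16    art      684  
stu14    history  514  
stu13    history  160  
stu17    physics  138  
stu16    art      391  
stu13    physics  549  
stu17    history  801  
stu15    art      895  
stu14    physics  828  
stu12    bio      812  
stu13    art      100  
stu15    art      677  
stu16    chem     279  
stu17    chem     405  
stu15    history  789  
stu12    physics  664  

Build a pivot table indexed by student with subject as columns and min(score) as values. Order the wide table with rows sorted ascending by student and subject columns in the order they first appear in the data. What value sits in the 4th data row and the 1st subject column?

540

With rows sorted ascending by student, row 4 is student=stu15. subject columns in first-appearance order: chem, bio, history, art, physics; column 1 is chem.
Long rows with student=stu15, subject=chem: min(794, 540) = 540.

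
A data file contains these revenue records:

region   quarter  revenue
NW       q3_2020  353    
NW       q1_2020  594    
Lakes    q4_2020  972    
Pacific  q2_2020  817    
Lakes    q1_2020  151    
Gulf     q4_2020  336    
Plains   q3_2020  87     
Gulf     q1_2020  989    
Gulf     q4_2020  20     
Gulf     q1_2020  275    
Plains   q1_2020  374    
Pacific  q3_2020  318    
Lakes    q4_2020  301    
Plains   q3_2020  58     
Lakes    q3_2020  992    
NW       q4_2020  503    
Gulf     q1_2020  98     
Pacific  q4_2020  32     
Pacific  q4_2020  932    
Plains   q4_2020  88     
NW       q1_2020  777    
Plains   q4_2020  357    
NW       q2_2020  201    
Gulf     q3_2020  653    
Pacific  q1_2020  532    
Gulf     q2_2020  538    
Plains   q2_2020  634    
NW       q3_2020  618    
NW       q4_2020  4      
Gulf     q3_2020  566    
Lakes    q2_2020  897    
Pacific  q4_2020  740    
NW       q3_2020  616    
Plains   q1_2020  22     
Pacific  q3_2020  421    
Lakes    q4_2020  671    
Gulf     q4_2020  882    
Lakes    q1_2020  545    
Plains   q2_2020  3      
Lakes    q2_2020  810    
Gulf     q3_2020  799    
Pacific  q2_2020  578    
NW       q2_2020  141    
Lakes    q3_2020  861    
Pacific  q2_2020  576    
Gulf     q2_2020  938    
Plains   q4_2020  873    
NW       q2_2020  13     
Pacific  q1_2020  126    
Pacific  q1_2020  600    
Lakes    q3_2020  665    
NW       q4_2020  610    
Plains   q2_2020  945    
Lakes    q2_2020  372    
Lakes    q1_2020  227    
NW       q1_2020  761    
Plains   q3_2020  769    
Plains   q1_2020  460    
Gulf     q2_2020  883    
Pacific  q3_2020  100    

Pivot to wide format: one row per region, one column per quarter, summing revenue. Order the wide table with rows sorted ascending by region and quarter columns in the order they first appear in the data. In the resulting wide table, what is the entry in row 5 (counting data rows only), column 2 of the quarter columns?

856

With rows sorted ascending by region, row 5 is region=Plains. quarter columns in first-appearance order: q3_2020, q1_2020, q4_2020, q2_2020; column 2 is q1_2020.
Long rows with region=Plains, quarter=q1_2020: 374 + 22 + 460 = 856.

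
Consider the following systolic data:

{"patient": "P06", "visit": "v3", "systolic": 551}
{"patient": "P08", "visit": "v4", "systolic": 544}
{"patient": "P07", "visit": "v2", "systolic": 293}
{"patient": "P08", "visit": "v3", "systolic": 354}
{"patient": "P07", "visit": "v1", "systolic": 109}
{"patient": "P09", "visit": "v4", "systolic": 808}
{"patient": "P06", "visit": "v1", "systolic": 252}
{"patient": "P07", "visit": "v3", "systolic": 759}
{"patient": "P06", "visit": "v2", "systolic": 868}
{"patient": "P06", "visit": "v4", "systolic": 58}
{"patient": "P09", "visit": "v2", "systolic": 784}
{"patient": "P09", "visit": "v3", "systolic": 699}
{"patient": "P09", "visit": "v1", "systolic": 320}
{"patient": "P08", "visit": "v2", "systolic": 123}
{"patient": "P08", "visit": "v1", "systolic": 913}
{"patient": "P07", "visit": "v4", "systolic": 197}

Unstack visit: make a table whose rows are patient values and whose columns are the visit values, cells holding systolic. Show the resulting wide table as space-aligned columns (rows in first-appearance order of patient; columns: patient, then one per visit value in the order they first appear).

patient  v3   v4   v2   v1 
P06      551  58   868  252
P08      354  544  123  913
P07      759  197  293  109
P09      699  808  784  320

Columns: patient plus the 4 distinct visit values (v3, v4, v2, v1).
For example, row P06 column v3 takes systolic=551 from the long row (P06, v3).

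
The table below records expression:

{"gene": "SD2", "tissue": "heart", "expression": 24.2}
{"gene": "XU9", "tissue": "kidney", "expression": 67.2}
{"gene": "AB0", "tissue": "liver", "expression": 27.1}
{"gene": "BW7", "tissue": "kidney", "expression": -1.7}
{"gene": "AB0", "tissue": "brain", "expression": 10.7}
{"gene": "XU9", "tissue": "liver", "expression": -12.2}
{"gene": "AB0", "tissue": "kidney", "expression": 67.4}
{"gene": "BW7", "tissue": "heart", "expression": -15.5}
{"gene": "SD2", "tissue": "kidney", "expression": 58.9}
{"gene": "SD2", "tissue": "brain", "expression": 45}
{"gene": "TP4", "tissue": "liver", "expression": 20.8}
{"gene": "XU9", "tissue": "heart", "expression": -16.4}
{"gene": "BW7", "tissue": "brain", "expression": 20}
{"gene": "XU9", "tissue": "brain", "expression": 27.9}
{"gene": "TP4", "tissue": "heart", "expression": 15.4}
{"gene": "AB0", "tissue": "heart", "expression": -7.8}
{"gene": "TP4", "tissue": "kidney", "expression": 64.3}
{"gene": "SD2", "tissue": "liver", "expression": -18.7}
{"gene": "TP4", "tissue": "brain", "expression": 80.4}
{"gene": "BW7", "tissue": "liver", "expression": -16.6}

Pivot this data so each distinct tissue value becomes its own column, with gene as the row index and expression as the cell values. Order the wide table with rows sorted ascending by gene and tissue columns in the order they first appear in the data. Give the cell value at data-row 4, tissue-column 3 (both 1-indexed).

With rows sorted ascending by gene, row 4 is gene=TP4. tissue columns in first-appearance order: heart, kidney, liver, brain; column 3 is liver.
Long rows with gene=TP4, tissue=liver: expression = 20.8.

20.8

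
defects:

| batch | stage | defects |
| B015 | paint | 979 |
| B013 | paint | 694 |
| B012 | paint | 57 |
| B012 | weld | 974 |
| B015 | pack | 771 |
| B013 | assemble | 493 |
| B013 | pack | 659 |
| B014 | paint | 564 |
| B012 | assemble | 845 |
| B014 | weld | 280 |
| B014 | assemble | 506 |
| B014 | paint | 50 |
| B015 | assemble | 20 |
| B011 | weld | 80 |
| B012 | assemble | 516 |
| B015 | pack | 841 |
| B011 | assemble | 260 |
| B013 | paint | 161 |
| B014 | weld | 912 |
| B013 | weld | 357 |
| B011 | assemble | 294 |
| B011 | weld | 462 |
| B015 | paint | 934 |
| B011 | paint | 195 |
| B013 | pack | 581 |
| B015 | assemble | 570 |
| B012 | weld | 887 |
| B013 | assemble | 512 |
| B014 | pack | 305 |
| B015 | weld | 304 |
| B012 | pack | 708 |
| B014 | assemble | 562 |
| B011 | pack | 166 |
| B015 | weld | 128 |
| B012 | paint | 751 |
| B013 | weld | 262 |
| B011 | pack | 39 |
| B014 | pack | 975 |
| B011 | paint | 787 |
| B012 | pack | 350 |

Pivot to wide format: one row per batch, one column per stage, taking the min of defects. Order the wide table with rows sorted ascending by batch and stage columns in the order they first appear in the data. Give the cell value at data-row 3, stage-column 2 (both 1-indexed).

With rows sorted ascending by batch, row 3 is batch=B013. stage columns in first-appearance order: paint, weld, pack, assemble; column 2 is weld.
Long rows with batch=B013, stage=weld: min(357, 262) = 262.

262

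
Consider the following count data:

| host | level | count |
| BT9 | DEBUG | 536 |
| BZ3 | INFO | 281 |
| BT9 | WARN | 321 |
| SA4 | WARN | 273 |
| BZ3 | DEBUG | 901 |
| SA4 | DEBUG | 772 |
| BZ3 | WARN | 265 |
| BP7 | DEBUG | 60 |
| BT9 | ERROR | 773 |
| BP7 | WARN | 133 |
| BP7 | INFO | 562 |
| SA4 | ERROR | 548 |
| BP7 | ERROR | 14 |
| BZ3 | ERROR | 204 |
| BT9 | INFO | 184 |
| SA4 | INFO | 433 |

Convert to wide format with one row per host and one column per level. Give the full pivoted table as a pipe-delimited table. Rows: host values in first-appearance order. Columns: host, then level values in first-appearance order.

Columns: host plus the 4 distinct level values (DEBUG, INFO, WARN, ERROR).
For example, row BT9 column DEBUG takes count=536 from the long row (BT9, DEBUG).

| host | DEBUG | INFO | WARN | ERROR |
| BT9 | 536 | 184 | 321 | 773 |
| BZ3 | 901 | 281 | 265 | 204 |
| SA4 | 772 | 433 | 273 | 548 |
| BP7 | 60 | 562 | 133 | 14 |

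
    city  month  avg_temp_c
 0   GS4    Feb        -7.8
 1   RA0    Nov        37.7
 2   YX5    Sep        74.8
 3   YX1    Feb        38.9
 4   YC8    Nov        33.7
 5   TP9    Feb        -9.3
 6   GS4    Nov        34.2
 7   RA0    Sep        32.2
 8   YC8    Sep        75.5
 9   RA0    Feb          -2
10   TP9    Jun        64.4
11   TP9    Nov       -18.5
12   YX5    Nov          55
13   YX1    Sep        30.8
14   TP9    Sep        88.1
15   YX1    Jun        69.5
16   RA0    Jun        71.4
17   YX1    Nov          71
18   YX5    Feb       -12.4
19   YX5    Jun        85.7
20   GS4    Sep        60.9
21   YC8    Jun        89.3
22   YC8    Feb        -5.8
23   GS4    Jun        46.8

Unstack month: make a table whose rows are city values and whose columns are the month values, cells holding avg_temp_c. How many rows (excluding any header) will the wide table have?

6

6 distinct city values → 6 rows.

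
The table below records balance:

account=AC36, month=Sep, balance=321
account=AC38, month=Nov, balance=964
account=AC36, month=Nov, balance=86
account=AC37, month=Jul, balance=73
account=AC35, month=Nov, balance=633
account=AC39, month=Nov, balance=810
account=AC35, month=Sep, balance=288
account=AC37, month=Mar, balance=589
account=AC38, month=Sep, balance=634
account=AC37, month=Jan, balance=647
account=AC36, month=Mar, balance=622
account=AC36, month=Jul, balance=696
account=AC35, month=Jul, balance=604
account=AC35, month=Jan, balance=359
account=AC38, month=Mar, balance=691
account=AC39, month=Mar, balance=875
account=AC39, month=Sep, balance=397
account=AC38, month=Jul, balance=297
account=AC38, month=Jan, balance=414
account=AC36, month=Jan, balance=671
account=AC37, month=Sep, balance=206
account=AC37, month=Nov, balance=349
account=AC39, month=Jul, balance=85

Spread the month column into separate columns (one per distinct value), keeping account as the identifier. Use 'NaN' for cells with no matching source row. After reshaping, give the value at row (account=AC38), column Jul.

The long row with account=AC38, month=Jul has balance=297.

297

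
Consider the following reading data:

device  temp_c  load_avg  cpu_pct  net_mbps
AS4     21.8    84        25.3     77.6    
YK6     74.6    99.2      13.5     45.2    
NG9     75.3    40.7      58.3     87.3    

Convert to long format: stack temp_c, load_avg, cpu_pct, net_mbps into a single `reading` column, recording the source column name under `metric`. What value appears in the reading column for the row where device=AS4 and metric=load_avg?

Unpivoting turns each (device, wide-column) pair into one long row.
The wide cell at row AS4, column load_avg holds 84, so the long row (AS4, load_avg) has reading=84.

84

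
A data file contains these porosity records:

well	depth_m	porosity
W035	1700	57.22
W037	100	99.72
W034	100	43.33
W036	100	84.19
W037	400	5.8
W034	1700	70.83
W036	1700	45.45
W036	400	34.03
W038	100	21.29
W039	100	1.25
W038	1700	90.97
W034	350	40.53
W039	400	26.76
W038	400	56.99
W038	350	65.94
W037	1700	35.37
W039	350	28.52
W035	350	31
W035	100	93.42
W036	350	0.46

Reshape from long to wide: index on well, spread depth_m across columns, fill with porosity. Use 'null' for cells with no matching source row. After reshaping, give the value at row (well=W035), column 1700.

57.22

The long row with well=W035, depth_m=1700 has porosity=57.22.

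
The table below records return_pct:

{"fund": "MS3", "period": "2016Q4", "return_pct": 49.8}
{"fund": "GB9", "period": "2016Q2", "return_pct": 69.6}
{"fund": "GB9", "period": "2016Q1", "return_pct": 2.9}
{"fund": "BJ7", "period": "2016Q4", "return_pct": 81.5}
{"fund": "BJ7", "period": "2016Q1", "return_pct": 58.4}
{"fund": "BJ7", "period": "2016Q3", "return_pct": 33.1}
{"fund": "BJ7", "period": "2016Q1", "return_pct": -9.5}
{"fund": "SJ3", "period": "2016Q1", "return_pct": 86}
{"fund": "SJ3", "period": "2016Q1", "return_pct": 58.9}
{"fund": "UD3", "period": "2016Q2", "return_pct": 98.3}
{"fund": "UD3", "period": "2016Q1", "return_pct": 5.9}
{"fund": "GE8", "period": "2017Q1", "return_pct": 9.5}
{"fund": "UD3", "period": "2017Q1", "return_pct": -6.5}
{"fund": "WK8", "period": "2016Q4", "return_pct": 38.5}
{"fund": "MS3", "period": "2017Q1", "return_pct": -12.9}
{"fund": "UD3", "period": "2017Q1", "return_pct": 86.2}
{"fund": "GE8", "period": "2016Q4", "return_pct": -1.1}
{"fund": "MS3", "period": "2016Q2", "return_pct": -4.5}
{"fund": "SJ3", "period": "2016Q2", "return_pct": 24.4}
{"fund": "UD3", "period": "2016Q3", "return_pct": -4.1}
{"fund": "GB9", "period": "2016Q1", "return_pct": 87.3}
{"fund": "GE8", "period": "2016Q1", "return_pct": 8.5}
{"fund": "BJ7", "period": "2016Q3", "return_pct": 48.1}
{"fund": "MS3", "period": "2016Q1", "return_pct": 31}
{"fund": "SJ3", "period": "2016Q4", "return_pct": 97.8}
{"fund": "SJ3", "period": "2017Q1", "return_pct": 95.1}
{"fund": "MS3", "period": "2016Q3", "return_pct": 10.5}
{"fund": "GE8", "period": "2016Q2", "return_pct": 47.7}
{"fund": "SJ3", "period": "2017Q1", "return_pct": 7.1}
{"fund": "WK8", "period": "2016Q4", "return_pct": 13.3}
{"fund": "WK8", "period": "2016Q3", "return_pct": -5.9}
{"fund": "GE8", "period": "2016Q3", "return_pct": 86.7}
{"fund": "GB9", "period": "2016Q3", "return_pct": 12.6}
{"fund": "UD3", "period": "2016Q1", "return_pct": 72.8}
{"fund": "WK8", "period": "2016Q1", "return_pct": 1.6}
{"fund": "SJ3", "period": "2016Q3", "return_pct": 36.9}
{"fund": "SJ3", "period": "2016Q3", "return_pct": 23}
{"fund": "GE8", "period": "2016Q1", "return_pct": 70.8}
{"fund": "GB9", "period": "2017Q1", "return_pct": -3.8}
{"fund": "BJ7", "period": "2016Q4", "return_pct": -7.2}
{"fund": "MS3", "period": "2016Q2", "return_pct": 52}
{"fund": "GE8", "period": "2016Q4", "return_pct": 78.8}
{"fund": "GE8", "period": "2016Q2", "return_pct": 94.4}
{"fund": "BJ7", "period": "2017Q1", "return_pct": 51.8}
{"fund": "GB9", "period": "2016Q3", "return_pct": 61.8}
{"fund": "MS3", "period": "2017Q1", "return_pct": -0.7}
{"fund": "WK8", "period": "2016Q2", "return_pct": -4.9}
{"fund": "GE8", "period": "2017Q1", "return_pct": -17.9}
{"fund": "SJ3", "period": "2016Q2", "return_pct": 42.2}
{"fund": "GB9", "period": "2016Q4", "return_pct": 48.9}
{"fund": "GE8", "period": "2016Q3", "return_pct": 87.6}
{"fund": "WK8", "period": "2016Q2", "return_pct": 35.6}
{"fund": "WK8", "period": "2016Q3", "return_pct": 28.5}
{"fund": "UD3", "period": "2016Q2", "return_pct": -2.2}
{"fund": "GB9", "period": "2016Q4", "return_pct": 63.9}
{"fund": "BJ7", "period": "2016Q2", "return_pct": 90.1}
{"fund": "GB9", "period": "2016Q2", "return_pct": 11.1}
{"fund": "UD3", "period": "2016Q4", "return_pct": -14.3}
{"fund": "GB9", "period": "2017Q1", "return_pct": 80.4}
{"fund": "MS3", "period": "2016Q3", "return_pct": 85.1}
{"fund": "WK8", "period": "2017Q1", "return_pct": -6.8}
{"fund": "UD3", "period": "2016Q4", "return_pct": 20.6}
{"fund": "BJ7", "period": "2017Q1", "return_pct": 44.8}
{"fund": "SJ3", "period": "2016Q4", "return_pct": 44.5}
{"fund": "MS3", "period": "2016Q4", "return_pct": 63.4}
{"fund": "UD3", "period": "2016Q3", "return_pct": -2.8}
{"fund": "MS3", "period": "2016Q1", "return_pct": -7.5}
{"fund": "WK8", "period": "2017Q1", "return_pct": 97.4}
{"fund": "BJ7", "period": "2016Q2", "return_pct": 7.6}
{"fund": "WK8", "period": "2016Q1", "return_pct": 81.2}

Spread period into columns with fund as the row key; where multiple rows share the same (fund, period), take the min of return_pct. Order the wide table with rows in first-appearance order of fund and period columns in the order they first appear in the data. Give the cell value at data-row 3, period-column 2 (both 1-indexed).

With rows in first-appearance order of fund, row 3 is fund=BJ7. period columns in first-appearance order: 2016Q4, 2016Q2, 2016Q1, 2016Q3, 2017Q1; column 2 is 2016Q2.
Long rows with fund=BJ7, period=2016Q2: min(90.1, 7.6) = 7.6.

7.6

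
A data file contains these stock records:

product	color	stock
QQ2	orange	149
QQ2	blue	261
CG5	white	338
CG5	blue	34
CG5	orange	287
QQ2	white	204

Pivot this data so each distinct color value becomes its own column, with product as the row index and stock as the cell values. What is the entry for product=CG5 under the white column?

Wide layout: rows indexed by product, columns are the 3 distinct color values (orange, blue, white).
Cell (product=CG5, color=white) draws from the long row where product=CG5 and color=white, which has stock=338.

338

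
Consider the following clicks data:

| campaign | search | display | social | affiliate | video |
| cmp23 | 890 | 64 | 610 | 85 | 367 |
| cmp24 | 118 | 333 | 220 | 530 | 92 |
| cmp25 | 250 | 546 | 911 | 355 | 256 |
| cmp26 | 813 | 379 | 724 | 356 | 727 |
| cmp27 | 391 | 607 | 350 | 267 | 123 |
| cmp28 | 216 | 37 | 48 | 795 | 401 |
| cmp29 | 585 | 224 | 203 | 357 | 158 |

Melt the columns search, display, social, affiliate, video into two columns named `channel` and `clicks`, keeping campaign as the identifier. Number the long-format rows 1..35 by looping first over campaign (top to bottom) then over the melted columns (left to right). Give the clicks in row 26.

216

35 rows total (7 × 5). Row 26: index ⌊(26-1)/5⌋ = 5 into campaign → cmp28; (26-1) mod 5 = 0 into the melted columns → search.
So row 26 is (cmp28, search, 216); clicks = 216.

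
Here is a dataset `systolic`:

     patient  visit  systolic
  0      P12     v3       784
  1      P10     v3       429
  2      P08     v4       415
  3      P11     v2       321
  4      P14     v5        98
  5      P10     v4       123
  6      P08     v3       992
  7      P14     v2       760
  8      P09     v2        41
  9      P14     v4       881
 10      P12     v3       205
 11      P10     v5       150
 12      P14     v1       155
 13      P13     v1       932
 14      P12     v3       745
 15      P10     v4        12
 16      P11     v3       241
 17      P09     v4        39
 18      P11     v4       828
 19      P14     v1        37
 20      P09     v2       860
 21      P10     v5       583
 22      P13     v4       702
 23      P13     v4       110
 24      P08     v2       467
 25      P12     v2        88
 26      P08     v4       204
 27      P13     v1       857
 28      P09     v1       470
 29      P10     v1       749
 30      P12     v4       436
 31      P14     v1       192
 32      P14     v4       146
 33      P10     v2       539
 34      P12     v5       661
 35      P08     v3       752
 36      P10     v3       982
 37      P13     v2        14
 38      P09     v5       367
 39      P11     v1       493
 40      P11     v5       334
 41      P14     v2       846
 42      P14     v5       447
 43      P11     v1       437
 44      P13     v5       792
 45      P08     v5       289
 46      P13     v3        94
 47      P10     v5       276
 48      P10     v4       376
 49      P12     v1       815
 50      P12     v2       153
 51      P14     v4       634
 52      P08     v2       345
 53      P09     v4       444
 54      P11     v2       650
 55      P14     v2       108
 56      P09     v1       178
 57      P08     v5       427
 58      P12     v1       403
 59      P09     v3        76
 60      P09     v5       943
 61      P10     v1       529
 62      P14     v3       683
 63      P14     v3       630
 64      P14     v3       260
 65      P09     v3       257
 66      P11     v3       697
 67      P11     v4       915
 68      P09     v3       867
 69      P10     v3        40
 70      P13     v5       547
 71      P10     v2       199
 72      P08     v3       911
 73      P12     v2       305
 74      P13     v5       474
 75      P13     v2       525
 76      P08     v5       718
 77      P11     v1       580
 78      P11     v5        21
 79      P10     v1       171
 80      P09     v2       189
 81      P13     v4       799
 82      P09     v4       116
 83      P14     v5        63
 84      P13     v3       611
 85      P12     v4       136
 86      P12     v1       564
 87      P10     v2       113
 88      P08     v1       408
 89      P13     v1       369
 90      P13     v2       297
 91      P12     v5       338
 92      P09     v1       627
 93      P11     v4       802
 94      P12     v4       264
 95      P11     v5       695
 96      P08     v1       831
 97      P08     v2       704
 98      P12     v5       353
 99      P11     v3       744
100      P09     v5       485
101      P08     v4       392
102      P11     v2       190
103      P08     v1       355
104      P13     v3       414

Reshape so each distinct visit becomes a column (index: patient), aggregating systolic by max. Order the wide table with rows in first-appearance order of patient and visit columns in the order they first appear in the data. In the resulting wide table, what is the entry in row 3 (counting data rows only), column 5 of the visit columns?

831

With rows in first-appearance order of patient, row 3 is patient=P08. visit columns in first-appearance order: v3, v4, v2, v5, v1; column 5 is v1.
Long rows with patient=P08, visit=v1: max(408, 831, 355) = 831.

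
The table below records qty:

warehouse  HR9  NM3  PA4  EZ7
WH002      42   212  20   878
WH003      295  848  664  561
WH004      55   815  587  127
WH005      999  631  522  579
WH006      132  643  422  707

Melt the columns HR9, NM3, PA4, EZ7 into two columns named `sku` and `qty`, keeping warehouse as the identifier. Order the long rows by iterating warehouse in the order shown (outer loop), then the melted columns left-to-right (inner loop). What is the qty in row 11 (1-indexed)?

20 rows total (5 × 4). Row 11: index ⌊(11-1)/4⌋ = 2 into warehouse → WH004; (11-1) mod 4 = 2 into the melted columns → PA4.
So row 11 is (WH004, PA4, 587); qty = 587.

587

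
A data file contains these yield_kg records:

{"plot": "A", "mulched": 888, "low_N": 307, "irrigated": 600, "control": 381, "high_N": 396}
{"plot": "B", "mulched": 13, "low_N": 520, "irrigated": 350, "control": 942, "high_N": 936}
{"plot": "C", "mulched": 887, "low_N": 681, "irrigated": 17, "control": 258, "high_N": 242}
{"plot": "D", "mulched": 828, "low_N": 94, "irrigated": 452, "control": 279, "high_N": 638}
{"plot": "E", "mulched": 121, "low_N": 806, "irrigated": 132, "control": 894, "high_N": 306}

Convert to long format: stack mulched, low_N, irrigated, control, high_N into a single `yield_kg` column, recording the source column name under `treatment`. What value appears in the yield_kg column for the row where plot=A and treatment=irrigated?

600

Unpivoting turns each (plot, wide-column) pair into one long row.
The wide cell at row A, column irrigated holds 600, so the long row (A, irrigated) has yield_kg=600.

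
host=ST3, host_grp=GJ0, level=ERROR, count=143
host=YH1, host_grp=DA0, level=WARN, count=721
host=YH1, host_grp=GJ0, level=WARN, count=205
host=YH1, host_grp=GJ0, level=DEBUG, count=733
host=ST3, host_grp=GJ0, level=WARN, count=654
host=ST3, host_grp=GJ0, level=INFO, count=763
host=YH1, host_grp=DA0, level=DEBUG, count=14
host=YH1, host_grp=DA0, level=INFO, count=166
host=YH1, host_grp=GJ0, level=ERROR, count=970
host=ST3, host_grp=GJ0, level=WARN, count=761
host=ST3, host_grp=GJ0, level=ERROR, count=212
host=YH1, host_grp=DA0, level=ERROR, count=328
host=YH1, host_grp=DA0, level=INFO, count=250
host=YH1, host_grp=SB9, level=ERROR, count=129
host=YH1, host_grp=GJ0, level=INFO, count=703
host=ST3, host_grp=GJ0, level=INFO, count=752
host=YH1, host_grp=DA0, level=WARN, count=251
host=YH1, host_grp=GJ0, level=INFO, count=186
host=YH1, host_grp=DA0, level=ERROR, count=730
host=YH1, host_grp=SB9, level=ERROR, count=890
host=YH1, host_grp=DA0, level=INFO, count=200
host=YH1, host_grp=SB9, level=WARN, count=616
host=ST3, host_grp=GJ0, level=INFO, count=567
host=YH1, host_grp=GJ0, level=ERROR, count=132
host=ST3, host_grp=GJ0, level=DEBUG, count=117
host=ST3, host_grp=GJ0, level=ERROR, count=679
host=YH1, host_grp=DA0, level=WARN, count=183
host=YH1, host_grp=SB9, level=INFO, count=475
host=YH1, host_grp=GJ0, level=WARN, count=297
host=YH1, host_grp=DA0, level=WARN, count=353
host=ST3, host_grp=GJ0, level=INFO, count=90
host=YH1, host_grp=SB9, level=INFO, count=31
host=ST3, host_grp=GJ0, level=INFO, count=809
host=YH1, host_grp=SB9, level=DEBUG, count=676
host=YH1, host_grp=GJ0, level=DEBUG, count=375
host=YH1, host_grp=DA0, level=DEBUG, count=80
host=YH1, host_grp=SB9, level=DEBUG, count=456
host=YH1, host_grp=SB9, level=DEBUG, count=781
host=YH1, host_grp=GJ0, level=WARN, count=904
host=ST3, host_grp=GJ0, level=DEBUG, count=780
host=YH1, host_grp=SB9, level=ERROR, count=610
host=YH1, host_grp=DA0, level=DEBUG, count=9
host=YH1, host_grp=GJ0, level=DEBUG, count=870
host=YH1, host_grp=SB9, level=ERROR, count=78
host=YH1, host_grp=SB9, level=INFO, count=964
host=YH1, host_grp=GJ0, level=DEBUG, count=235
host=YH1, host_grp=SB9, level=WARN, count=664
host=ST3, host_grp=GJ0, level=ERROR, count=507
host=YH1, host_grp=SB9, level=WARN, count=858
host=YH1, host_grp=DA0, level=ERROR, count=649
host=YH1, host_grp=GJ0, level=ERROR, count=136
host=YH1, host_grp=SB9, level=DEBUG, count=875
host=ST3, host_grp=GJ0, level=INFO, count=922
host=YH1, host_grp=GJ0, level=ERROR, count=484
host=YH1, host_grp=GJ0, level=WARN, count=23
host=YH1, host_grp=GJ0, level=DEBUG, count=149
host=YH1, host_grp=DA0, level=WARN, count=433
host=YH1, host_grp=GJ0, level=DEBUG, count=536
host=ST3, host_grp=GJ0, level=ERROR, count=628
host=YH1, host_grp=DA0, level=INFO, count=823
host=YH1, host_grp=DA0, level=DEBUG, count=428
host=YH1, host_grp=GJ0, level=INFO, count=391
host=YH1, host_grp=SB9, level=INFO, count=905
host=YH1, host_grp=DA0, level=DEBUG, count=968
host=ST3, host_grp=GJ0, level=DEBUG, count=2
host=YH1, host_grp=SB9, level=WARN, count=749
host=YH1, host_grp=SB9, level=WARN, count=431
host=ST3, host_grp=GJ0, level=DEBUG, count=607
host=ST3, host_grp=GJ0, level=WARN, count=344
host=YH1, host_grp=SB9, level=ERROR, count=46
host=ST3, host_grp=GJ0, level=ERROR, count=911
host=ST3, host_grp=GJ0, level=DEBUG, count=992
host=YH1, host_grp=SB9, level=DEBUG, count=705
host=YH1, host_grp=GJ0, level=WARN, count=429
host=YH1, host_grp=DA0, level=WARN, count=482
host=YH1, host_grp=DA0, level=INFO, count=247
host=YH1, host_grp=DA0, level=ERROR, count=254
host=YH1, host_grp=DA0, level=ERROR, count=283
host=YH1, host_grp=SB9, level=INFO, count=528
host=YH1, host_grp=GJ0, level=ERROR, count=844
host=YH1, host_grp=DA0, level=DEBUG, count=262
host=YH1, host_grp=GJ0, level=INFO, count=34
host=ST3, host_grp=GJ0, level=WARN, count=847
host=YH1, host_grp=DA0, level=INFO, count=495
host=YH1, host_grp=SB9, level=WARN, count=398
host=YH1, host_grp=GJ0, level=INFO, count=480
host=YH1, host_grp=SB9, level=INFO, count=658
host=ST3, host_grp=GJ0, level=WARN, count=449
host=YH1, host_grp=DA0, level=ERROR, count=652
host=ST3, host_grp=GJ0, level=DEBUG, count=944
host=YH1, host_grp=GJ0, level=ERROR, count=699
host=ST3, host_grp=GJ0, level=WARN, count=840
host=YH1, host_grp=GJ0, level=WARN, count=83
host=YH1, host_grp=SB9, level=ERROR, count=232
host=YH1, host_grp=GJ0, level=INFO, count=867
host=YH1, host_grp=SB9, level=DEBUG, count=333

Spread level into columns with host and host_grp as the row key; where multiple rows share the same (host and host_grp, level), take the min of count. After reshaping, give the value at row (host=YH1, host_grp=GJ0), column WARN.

Rows with host=YH1, host_grp=GJ0 and level=WARN: count values are 205, 297, 904, 23, 429, 83.
min(205, 297, 904, 23, 429, 83) = 23.

23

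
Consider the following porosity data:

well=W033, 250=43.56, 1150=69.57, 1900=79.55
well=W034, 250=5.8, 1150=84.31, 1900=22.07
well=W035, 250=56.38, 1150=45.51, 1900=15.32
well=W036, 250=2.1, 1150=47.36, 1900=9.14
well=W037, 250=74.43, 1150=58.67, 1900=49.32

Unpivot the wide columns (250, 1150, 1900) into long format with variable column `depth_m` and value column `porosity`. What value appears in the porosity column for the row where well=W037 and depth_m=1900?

49.32

Unpivoting turns each (well, wide-column) pair into one long row.
The wide cell at row W037, column 1900 holds 49.32, so the long row (W037, 1900) has porosity=49.32.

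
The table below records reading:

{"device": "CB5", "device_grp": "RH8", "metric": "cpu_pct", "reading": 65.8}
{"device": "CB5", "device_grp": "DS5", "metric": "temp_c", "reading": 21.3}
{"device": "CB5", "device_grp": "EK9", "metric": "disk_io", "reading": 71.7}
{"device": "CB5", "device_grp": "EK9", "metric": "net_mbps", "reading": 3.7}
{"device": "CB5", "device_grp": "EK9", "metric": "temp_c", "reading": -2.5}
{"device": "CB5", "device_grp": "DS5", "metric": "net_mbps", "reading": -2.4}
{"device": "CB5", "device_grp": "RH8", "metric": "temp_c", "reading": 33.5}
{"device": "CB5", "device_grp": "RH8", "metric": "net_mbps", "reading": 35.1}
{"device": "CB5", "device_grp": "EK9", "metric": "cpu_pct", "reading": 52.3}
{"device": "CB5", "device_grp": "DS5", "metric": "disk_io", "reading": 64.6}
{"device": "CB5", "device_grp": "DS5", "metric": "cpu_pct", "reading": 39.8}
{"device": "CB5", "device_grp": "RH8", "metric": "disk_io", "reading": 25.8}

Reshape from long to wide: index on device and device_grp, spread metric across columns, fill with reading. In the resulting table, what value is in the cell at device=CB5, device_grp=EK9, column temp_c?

-2.5

Wide layout: rows indexed by device and device_grp, columns are the 4 distinct metric values (cpu_pct, temp_c, disk_io, net_mbps).
Cell (device=CB5, device_grp=EK9, metric=temp_c) draws from the long row where device=CB5, device_grp=EK9 and metric=temp_c, which has reading=-2.5.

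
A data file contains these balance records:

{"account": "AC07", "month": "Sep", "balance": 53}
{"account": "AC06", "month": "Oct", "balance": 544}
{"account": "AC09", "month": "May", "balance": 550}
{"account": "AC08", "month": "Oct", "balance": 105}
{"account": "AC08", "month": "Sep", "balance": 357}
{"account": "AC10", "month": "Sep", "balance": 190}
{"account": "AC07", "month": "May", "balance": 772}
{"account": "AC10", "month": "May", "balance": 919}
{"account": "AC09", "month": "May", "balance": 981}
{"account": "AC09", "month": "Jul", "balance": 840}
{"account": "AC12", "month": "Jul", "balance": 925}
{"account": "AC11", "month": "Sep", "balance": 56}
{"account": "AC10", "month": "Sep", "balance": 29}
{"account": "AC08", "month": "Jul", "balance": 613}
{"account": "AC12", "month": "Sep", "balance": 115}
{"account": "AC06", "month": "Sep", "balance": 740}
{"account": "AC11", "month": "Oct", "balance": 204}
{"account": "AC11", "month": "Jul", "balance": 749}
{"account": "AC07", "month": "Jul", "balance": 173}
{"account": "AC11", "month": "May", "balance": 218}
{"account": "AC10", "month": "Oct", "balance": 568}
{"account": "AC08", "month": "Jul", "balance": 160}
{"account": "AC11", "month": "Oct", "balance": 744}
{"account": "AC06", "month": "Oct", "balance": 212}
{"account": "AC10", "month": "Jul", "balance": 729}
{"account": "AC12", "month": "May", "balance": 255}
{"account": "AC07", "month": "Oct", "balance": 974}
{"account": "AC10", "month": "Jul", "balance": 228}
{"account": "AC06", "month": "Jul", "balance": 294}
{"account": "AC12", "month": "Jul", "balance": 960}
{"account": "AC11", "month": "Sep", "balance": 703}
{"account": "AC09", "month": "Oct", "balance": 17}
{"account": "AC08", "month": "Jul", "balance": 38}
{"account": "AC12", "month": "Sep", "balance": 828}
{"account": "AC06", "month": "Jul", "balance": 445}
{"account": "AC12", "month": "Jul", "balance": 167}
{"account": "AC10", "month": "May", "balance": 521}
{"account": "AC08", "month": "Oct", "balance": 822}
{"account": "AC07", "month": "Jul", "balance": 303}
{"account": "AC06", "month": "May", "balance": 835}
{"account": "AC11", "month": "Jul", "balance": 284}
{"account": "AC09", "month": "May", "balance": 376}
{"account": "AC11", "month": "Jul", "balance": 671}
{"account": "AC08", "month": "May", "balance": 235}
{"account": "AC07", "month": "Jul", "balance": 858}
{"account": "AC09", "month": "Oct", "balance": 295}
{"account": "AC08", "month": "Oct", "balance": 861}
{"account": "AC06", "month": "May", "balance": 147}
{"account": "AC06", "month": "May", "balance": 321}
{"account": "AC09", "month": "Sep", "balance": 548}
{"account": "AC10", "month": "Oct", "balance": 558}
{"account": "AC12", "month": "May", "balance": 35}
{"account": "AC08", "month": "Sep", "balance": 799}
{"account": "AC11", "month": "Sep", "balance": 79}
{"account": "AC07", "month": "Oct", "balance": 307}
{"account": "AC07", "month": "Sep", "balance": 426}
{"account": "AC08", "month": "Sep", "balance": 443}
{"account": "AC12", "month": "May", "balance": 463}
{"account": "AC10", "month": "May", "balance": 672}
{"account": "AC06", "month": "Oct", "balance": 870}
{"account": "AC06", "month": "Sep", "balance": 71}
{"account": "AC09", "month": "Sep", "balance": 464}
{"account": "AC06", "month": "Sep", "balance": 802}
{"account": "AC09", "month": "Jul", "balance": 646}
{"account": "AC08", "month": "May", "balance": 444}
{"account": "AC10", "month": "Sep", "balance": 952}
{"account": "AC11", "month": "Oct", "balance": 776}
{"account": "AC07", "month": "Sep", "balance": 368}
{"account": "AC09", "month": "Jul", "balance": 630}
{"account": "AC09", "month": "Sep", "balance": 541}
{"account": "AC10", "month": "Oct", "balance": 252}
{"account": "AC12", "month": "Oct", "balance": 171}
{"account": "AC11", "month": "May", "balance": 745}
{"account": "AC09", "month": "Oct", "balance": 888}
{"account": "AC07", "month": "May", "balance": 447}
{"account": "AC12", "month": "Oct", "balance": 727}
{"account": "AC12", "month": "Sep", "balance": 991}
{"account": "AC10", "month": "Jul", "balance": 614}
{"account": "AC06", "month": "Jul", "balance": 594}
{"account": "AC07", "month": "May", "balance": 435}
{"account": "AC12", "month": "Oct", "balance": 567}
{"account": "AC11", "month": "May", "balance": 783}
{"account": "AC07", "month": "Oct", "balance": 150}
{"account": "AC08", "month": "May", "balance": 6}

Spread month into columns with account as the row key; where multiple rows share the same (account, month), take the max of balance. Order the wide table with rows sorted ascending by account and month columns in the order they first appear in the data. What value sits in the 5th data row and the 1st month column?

952

With rows sorted ascending by account, row 5 is account=AC10. month columns in first-appearance order: Sep, Oct, May, Jul; column 1 is Sep.
Long rows with account=AC10, month=Sep: max(190, 29, 952) = 952.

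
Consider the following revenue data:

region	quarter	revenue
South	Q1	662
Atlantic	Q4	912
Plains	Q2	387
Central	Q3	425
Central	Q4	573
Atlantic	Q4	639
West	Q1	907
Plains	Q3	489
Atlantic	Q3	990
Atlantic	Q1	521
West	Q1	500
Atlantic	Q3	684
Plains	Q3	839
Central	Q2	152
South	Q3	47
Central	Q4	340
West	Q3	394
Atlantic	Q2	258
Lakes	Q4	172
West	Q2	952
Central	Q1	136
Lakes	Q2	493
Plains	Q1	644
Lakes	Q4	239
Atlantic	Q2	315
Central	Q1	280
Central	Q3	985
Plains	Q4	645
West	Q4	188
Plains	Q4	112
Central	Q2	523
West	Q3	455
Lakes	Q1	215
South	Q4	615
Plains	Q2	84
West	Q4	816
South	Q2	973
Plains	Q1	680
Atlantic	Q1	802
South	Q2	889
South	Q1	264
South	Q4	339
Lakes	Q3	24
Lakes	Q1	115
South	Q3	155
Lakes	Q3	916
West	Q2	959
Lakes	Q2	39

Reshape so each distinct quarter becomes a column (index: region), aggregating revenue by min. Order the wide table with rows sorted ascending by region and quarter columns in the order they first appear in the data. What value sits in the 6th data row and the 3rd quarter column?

952

With rows sorted ascending by region, row 6 is region=West. quarter columns in first-appearance order: Q1, Q4, Q2, Q3; column 3 is Q2.
Long rows with region=West, quarter=Q2: min(952, 959) = 952.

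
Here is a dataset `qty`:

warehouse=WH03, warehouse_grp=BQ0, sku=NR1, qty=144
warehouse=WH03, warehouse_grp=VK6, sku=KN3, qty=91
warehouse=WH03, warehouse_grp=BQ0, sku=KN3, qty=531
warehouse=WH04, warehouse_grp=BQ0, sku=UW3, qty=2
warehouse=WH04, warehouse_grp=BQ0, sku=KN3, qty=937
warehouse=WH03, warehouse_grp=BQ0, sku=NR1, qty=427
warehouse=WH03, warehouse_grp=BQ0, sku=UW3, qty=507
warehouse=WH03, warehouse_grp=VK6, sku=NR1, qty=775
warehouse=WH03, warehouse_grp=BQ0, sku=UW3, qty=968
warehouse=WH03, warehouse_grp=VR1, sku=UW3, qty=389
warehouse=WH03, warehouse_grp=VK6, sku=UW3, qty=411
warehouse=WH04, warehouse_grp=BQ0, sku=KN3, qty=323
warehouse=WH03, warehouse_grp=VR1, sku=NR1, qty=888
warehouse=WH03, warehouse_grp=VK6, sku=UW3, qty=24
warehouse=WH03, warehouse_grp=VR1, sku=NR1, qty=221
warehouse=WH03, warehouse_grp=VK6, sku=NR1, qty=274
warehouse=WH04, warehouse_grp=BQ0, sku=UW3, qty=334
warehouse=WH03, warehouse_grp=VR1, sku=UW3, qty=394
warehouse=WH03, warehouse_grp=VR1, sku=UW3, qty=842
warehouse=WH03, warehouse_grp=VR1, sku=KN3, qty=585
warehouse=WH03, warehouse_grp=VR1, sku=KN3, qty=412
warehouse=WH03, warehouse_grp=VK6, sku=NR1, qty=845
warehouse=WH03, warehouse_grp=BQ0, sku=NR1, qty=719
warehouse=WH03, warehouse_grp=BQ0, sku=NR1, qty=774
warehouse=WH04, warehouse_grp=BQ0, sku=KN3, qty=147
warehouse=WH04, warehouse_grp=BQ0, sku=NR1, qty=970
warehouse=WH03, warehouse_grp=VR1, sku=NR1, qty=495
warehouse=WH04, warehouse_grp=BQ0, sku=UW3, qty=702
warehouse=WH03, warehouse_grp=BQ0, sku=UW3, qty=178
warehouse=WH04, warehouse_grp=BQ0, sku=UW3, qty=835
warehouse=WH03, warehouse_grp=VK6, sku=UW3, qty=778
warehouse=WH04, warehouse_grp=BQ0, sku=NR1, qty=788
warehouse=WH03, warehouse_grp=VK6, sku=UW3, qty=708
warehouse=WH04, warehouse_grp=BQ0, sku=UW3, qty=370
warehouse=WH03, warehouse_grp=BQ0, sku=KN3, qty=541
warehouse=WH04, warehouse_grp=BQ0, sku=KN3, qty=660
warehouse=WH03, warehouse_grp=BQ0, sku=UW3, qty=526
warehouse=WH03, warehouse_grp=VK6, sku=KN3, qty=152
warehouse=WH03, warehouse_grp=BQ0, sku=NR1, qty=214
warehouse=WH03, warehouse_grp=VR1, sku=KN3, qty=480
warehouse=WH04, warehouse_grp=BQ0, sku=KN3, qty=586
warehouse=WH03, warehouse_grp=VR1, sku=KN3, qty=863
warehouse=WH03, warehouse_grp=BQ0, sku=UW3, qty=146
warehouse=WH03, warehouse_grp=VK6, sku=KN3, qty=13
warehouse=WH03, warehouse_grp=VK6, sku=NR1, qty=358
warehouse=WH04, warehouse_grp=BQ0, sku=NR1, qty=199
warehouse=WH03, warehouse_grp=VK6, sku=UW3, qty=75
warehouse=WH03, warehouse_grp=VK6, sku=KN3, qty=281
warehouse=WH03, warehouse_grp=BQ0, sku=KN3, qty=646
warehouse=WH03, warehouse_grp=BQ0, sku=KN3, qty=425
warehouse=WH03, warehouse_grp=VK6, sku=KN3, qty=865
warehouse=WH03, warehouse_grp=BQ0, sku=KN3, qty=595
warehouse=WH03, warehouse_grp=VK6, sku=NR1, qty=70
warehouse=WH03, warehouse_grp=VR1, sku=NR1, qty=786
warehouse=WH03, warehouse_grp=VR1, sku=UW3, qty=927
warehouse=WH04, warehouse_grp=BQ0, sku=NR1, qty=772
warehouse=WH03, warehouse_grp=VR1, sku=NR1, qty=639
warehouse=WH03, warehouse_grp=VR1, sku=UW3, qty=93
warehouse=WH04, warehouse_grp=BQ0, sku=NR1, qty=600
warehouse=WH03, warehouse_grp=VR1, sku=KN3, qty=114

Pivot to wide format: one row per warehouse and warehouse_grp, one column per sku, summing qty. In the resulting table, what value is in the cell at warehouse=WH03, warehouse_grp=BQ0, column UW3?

Rows with warehouse=WH03, warehouse_grp=BQ0 and sku=UW3: qty values are 507, 968, 178, 526, 146.
507 + 968 + 178 + 526 + 146 = 2325.

2325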